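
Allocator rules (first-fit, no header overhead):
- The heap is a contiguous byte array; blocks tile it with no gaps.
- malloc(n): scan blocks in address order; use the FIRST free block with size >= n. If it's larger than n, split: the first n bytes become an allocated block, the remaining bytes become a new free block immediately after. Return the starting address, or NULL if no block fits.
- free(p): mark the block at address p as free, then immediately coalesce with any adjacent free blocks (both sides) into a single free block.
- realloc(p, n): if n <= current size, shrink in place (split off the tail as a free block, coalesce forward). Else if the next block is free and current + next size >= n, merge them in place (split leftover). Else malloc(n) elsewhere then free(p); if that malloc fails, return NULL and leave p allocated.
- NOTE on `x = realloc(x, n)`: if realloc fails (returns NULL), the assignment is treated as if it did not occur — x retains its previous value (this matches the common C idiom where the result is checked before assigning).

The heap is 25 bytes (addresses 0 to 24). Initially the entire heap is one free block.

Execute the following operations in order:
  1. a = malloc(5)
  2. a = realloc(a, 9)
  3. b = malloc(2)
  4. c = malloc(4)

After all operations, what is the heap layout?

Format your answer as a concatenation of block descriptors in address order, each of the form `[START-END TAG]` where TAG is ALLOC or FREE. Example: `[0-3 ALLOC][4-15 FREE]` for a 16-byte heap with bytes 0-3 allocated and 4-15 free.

Op 1: a = malloc(5) -> a = 0; heap: [0-4 ALLOC][5-24 FREE]
Op 2: a = realloc(a, 9) -> a = 0; heap: [0-8 ALLOC][9-24 FREE]
Op 3: b = malloc(2) -> b = 9; heap: [0-8 ALLOC][9-10 ALLOC][11-24 FREE]
Op 4: c = malloc(4) -> c = 11; heap: [0-8 ALLOC][9-10 ALLOC][11-14 ALLOC][15-24 FREE]

Answer: [0-8 ALLOC][9-10 ALLOC][11-14 ALLOC][15-24 FREE]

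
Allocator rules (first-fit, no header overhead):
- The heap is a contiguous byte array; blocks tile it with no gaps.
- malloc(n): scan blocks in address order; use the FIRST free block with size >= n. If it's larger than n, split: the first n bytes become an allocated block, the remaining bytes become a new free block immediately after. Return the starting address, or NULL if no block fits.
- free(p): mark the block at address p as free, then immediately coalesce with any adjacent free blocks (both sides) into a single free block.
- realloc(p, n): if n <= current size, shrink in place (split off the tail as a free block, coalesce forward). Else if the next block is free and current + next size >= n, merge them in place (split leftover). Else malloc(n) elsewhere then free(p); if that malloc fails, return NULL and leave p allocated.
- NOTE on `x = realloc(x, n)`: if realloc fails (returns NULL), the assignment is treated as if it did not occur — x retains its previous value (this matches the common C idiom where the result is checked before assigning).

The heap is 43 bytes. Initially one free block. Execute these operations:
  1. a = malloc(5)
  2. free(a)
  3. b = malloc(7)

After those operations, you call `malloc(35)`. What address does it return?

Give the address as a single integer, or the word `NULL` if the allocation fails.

Op 1: a = malloc(5) -> a = 0; heap: [0-4 ALLOC][5-42 FREE]
Op 2: free(a) -> (freed a); heap: [0-42 FREE]
Op 3: b = malloc(7) -> b = 0; heap: [0-6 ALLOC][7-42 FREE]
malloc(35): first-fit scan over [0-6 ALLOC][7-42 FREE] -> 7

Answer: 7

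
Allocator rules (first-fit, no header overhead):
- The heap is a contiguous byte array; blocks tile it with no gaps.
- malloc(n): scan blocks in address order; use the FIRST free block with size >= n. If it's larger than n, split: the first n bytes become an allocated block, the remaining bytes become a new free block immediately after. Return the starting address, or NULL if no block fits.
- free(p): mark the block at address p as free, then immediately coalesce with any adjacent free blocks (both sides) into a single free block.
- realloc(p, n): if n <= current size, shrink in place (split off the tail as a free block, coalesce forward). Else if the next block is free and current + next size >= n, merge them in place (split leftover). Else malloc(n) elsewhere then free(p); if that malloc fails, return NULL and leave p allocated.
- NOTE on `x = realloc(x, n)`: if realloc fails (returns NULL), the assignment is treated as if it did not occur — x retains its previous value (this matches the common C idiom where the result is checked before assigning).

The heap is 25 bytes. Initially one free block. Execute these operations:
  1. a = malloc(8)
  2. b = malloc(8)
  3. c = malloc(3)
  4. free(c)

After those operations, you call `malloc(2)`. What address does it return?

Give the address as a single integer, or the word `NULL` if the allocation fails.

Op 1: a = malloc(8) -> a = 0; heap: [0-7 ALLOC][8-24 FREE]
Op 2: b = malloc(8) -> b = 8; heap: [0-7 ALLOC][8-15 ALLOC][16-24 FREE]
Op 3: c = malloc(3) -> c = 16; heap: [0-7 ALLOC][8-15 ALLOC][16-18 ALLOC][19-24 FREE]
Op 4: free(c) -> (freed c); heap: [0-7 ALLOC][8-15 ALLOC][16-24 FREE]
malloc(2): first-fit scan over [0-7 ALLOC][8-15 ALLOC][16-24 FREE] -> 16

Answer: 16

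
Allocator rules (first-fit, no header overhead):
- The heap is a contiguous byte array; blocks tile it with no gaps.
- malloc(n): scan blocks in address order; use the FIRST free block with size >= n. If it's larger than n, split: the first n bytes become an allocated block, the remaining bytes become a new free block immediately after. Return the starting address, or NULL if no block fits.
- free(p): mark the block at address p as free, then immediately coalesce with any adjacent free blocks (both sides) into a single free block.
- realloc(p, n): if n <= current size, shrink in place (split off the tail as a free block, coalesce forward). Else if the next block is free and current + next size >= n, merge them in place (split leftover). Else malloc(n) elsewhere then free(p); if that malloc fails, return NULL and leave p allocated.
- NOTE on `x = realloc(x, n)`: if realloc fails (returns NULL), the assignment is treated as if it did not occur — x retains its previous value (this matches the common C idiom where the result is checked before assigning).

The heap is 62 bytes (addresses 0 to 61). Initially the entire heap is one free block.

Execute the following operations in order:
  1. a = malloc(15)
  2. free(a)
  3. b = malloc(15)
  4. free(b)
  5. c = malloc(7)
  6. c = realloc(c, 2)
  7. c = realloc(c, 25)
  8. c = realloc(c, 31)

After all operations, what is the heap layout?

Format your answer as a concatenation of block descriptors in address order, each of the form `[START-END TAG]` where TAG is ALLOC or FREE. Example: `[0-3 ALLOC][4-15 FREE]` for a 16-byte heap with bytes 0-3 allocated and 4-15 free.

Answer: [0-30 ALLOC][31-61 FREE]

Derivation:
Op 1: a = malloc(15) -> a = 0; heap: [0-14 ALLOC][15-61 FREE]
Op 2: free(a) -> (freed a); heap: [0-61 FREE]
Op 3: b = malloc(15) -> b = 0; heap: [0-14 ALLOC][15-61 FREE]
Op 4: free(b) -> (freed b); heap: [0-61 FREE]
Op 5: c = malloc(7) -> c = 0; heap: [0-6 ALLOC][7-61 FREE]
Op 6: c = realloc(c, 2) -> c = 0; heap: [0-1 ALLOC][2-61 FREE]
Op 7: c = realloc(c, 25) -> c = 0; heap: [0-24 ALLOC][25-61 FREE]
Op 8: c = realloc(c, 31) -> c = 0; heap: [0-30 ALLOC][31-61 FREE]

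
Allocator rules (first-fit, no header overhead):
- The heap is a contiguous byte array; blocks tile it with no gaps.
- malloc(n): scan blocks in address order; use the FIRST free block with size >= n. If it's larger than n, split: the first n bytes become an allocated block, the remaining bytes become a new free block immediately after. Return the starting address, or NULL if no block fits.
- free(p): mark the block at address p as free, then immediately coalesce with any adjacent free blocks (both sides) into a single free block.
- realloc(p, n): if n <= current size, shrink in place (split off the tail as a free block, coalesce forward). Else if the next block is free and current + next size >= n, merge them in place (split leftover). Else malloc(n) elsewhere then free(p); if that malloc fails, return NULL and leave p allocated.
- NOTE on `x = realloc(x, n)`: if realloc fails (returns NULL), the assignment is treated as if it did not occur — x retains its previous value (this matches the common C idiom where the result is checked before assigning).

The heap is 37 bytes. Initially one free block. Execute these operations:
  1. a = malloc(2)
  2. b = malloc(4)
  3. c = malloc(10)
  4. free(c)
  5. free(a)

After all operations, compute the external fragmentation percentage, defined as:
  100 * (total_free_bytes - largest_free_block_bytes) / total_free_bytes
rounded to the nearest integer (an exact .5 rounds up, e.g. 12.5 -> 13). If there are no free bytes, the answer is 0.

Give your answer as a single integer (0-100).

Op 1: a = malloc(2) -> a = 0; heap: [0-1 ALLOC][2-36 FREE]
Op 2: b = malloc(4) -> b = 2; heap: [0-1 ALLOC][2-5 ALLOC][6-36 FREE]
Op 3: c = malloc(10) -> c = 6; heap: [0-1 ALLOC][2-5 ALLOC][6-15 ALLOC][16-36 FREE]
Op 4: free(c) -> (freed c); heap: [0-1 ALLOC][2-5 ALLOC][6-36 FREE]
Op 5: free(a) -> (freed a); heap: [0-1 FREE][2-5 ALLOC][6-36 FREE]
Free blocks: [2 31] total_free=33 largest=31 -> 100*(33-31)/33 = 200/33 ≈ 6.061 -> rounds to 6

Answer: 6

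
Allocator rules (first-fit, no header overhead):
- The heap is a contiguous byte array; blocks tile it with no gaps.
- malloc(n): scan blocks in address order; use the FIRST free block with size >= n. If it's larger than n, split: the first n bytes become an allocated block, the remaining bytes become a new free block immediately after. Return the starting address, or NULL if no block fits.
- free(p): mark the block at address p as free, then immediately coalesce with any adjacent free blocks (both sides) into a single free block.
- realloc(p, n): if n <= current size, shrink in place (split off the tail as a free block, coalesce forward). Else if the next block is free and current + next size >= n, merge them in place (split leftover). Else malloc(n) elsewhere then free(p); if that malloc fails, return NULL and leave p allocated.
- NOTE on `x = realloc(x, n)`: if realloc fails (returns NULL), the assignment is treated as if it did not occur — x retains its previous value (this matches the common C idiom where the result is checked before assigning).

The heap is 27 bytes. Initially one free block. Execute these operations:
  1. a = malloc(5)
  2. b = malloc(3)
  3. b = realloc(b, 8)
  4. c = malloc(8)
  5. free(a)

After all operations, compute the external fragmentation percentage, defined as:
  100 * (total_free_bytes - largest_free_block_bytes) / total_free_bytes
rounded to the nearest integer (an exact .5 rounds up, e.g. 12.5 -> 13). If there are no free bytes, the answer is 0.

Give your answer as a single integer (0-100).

Answer: 45

Derivation:
Op 1: a = malloc(5) -> a = 0; heap: [0-4 ALLOC][5-26 FREE]
Op 2: b = malloc(3) -> b = 5; heap: [0-4 ALLOC][5-7 ALLOC][8-26 FREE]
Op 3: b = realloc(b, 8) -> b = 5; heap: [0-4 ALLOC][5-12 ALLOC][13-26 FREE]
Op 4: c = malloc(8) -> c = 13; heap: [0-4 ALLOC][5-12 ALLOC][13-20 ALLOC][21-26 FREE]
Op 5: free(a) -> (freed a); heap: [0-4 FREE][5-12 ALLOC][13-20 ALLOC][21-26 FREE]
Free blocks: [5 6] total_free=11 largest=6 -> 100*(11-6)/11 = 500/11 ≈ 45.455 -> rounds to 45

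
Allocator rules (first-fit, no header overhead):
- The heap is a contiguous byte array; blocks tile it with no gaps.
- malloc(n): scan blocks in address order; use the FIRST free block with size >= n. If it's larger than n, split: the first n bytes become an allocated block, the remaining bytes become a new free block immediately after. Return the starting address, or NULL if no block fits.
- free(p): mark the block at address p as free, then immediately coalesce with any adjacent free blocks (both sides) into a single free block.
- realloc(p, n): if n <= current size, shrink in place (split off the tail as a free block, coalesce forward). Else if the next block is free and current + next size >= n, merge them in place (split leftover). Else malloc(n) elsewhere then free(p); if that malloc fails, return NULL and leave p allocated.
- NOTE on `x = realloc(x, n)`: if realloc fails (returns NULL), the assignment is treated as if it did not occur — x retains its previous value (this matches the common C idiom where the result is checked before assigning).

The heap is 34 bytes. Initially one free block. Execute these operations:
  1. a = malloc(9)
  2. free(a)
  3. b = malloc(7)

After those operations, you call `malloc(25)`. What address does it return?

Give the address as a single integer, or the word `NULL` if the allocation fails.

Answer: 7

Derivation:
Op 1: a = malloc(9) -> a = 0; heap: [0-8 ALLOC][9-33 FREE]
Op 2: free(a) -> (freed a); heap: [0-33 FREE]
Op 3: b = malloc(7) -> b = 0; heap: [0-6 ALLOC][7-33 FREE]
malloc(25): first-fit scan over [0-6 ALLOC][7-33 FREE] -> 7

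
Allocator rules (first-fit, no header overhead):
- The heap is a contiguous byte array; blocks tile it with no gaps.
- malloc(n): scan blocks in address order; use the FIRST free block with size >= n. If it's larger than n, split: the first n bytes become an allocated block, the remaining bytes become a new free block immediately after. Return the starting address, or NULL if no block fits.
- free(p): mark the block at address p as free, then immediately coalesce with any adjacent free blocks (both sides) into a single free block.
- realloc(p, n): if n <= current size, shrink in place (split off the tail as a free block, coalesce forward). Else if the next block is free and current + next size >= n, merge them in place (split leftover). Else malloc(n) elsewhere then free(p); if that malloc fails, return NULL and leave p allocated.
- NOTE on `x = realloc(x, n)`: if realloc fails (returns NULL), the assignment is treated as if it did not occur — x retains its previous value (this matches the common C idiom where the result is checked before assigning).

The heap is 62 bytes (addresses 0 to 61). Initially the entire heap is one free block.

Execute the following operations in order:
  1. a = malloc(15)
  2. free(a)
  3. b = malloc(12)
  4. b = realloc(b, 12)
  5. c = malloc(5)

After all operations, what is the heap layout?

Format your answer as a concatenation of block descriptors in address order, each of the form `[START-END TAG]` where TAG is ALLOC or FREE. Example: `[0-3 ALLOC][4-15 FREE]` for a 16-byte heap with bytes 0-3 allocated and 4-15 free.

Answer: [0-11 ALLOC][12-16 ALLOC][17-61 FREE]

Derivation:
Op 1: a = malloc(15) -> a = 0; heap: [0-14 ALLOC][15-61 FREE]
Op 2: free(a) -> (freed a); heap: [0-61 FREE]
Op 3: b = malloc(12) -> b = 0; heap: [0-11 ALLOC][12-61 FREE]
Op 4: b = realloc(b, 12) -> b = 0; heap: [0-11 ALLOC][12-61 FREE]
Op 5: c = malloc(5) -> c = 12; heap: [0-11 ALLOC][12-16 ALLOC][17-61 FREE]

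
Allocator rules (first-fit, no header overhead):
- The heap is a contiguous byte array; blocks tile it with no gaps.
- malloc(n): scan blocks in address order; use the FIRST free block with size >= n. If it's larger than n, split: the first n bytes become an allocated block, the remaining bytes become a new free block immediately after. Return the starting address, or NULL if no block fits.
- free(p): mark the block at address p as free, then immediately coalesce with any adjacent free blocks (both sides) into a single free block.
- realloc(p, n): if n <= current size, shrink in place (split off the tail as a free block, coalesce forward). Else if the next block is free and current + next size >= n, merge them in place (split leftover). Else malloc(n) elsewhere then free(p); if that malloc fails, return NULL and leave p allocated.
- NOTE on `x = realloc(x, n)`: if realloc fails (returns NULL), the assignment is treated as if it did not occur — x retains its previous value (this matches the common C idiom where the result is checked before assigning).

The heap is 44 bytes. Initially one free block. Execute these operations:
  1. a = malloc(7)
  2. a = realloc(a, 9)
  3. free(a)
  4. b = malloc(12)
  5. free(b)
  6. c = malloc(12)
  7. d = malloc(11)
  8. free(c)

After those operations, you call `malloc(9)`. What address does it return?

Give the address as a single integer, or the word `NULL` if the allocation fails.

Answer: 0

Derivation:
Op 1: a = malloc(7) -> a = 0; heap: [0-6 ALLOC][7-43 FREE]
Op 2: a = realloc(a, 9) -> a = 0; heap: [0-8 ALLOC][9-43 FREE]
Op 3: free(a) -> (freed a); heap: [0-43 FREE]
Op 4: b = malloc(12) -> b = 0; heap: [0-11 ALLOC][12-43 FREE]
Op 5: free(b) -> (freed b); heap: [0-43 FREE]
Op 6: c = malloc(12) -> c = 0; heap: [0-11 ALLOC][12-43 FREE]
Op 7: d = malloc(11) -> d = 12; heap: [0-11 ALLOC][12-22 ALLOC][23-43 FREE]
Op 8: free(c) -> (freed c); heap: [0-11 FREE][12-22 ALLOC][23-43 FREE]
malloc(9): first-fit scan over [0-11 FREE][12-22 ALLOC][23-43 FREE] -> 0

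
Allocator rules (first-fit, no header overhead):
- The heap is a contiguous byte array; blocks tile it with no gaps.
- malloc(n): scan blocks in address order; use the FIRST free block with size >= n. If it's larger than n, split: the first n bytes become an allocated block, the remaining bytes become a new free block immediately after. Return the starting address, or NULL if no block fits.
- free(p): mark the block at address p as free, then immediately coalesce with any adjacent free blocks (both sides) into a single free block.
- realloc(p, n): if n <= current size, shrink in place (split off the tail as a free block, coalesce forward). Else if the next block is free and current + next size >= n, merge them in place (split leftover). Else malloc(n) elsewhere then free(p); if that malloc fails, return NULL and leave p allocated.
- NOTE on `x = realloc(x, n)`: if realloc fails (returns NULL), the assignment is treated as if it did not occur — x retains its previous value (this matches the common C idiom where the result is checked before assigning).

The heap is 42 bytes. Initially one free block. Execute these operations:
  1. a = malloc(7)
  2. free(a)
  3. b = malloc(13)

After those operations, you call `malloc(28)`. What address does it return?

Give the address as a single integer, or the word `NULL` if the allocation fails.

Answer: 13

Derivation:
Op 1: a = malloc(7) -> a = 0; heap: [0-6 ALLOC][7-41 FREE]
Op 2: free(a) -> (freed a); heap: [0-41 FREE]
Op 3: b = malloc(13) -> b = 0; heap: [0-12 ALLOC][13-41 FREE]
malloc(28): first-fit scan over [0-12 ALLOC][13-41 FREE] -> 13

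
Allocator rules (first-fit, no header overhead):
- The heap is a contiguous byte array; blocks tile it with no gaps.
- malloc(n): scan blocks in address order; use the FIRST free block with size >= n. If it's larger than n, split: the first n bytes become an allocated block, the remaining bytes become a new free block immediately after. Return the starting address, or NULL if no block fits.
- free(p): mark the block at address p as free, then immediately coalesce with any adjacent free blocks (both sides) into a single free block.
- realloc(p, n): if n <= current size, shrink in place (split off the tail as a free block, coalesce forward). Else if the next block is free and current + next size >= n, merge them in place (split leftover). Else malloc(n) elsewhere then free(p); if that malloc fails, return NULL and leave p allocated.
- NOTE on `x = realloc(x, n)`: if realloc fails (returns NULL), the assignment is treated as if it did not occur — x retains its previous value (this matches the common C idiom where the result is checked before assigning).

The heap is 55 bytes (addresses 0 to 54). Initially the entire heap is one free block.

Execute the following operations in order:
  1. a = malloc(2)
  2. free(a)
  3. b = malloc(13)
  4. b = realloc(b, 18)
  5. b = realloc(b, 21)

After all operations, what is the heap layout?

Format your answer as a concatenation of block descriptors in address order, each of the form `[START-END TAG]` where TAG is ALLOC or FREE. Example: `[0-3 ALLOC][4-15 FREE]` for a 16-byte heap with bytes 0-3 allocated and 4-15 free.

Op 1: a = malloc(2) -> a = 0; heap: [0-1 ALLOC][2-54 FREE]
Op 2: free(a) -> (freed a); heap: [0-54 FREE]
Op 3: b = malloc(13) -> b = 0; heap: [0-12 ALLOC][13-54 FREE]
Op 4: b = realloc(b, 18) -> b = 0; heap: [0-17 ALLOC][18-54 FREE]
Op 5: b = realloc(b, 21) -> b = 0; heap: [0-20 ALLOC][21-54 FREE]

Answer: [0-20 ALLOC][21-54 FREE]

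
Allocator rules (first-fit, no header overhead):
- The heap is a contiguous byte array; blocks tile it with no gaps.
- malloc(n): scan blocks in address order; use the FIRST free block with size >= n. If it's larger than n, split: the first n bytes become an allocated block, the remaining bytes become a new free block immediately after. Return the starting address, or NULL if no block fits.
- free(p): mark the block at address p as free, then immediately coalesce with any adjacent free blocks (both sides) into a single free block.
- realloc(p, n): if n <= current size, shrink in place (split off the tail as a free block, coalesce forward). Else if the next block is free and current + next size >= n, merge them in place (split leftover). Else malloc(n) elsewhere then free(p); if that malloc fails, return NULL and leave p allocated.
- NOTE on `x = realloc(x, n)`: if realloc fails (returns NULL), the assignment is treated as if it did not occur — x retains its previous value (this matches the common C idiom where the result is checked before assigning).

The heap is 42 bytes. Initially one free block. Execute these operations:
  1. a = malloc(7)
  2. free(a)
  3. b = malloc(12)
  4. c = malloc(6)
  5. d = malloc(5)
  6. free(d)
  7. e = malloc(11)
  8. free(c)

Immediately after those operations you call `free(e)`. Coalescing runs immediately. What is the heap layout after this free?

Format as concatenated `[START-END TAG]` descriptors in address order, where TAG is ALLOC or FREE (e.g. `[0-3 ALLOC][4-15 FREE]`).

Answer: [0-11 ALLOC][12-41 FREE]

Derivation:
Op 1: a = malloc(7) -> a = 0; heap: [0-6 ALLOC][7-41 FREE]
Op 2: free(a) -> (freed a); heap: [0-41 FREE]
Op 3: b = malloc(12) -> b = 0; heap: [0-11 ALLOC][12-41 FREE]
Op 4: c = malloc(6) -> c = 12; heap: [0-11 ALLOC][12-17 ALLOC][18-41 FREE]
Op 5: d = malloc(5) -> d = 18; heap: [0-11 ALLOC][12-17 ALLOC][18-22 ALLOC][23-41 FREE]
Op 6: free(d) -> (freed d); heap: [0-11 ALLOC][12-17 ALLOC][18-41 FREE]
Op 7: e = malloc(11) -> e = 18; heap: [0-11 ALLOC][12-17 ALLOC][18-28 ALLOC][29-41 FREE]
Op 8: free(c) -> (freed c); heap: [0-11 ALLOC][12-17 FREE][18-28 ALLOC][29-41 FREE]
free(e): e = 18 -> block [18-28 ALLOC]; mark free, coalesce with adjacent free neighbors -> [0-11 ALLOC][12-41 FREE]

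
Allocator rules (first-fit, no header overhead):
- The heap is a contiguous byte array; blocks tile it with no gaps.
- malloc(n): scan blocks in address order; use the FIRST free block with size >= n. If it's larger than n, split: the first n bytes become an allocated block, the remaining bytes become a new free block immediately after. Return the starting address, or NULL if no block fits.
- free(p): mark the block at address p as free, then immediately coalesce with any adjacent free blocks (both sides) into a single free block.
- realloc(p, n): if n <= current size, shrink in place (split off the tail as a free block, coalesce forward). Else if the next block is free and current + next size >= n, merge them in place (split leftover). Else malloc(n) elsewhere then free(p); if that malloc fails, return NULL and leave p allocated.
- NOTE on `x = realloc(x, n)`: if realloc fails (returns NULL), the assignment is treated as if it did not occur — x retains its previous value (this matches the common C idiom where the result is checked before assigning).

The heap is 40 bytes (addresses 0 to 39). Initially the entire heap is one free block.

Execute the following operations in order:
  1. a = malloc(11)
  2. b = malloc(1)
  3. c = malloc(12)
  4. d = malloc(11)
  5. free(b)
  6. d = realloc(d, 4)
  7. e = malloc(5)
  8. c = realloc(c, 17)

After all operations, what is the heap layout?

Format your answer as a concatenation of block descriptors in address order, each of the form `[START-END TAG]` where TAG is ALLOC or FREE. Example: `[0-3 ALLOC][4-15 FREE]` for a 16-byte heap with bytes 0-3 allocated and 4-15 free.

Answer: [0-10 ALLOC][11-11 FREE][12-23 ALLOC][24-27 ALLOC][28-32 ALLOC][33-39 FREE]

Derivation:
Op 1: a = malloc(11) -> a = 0; heap: [0-10 ALLOC][11-39 FREE]
Op 2: b = malloc(1) -> b = 11; heap: [0-10 ALLOC][11-11 ALLOC][12-39 FREE]
Op 3: c = malloc(12) -> c = 12; heap: [0-10 ALLOC][11-11 ALLOC][12-23 ALLOC][24-39 FREE]
Op 4: d = malloc(11) -> d = 24; heap: [0-10 ALLOC][11-11 ALLOC][12-23 ALLOC][24-34 ALLOC][35-39 FREE]
Op 5: free(b) -> (freed b); heap: [0-10 ALLOC][11-11 FREE][12-23 ALLOC][24-34 ALLOC][35-39 FREE]
Op 6: d = realloc(d, 4) -> d = 24; heap: [0-10 ALLOC][11-11 FREE][12-23 ALLOC][24-27 ALLOC][28-39 FREE]
Op 7: e = malloc(5) -> e = 28; heap: [0-10 ALLOC][11-11 FREE][12-23 ALLOC][24-27 ALLOC][28-32 ALLOC][33-39 FREE]
Op 8: c = realloc(c, 17) -> NULL (c unchanged); heap: [0-10 ALLOC][11-11 FREE][12-23 ALLOC][24-27 ALLOC][28-32 ALLOC][33-39 FREE]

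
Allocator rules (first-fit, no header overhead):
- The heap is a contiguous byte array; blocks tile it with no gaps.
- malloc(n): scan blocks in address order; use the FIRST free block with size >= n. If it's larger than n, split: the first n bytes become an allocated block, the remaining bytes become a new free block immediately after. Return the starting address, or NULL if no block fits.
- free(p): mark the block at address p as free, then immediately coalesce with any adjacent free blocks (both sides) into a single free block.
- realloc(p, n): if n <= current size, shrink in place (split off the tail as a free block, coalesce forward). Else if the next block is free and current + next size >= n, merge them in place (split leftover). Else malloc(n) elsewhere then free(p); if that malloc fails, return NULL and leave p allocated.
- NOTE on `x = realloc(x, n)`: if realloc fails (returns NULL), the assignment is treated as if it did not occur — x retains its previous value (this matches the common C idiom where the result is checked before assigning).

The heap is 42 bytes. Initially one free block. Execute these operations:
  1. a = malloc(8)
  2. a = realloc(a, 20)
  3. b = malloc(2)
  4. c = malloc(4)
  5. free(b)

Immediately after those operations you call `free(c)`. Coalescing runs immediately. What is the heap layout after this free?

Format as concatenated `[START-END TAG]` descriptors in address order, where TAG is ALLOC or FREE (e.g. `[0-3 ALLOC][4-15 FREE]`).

Op 1: a = malloc(8) -> a = 0; heap: [0-7 ALLOC][8-41 FREE]
Op 2: a = realloc(a, 20) -> a = 0; heap: [0-19 ALLOC][20-41 FREE]
Op 3: b = malloc(2) -> b = 20; heap: [0-19 ALLOC][20-21 ALLOC][22-41 FREE]
Op 4: c = malloc(4) -> c = 22; heap: [0-19 ALLOC][20-21 ALLOC][22-25 ALLOC][26-41 FREE]
Op 5: free(b) -> (freed b); heap: [0-19 ALLOC][20-21 FREE][22-25 ALLOC][26-41 FREE]
free(c): c = 22 -> block [22-25 ALLOC]; mark free, coalesce with adjacent free neighbors -> [0-19 ALLOC][20-41 FREE]

Answer: [0-19 ALLOC][20-41 FREE]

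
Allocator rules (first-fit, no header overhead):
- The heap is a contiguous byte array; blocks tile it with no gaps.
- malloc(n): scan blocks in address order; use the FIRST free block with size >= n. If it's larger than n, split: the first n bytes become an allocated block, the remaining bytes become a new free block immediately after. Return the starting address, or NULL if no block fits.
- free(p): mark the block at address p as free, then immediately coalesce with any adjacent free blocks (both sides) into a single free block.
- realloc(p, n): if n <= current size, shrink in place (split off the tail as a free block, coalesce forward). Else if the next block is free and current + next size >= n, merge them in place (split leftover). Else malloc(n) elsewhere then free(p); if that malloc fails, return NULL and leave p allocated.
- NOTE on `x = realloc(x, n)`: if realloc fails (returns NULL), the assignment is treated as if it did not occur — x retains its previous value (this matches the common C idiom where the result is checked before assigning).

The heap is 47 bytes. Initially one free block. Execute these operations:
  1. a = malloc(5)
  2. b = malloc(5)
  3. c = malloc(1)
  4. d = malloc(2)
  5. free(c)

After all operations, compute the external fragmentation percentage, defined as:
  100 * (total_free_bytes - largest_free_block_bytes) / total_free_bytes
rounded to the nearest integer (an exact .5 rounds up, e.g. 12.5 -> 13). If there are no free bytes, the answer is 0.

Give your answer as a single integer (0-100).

Op 1: a = malloc(5) -> a = 0; heap: [0-4 ALLOC][5-46 FREE]
Op 2: b = malloc(5) -> b = 5; heap: [0-4 ALLOC][5-9 ALLOC][10-46 FREE]
Op 3: c = malloc(1) -> c = 10; heap: [0-4 ALLOC][5-9 ALLOC][10-10 ALLOC][11-46 FREE]
Op 4: d = malloc(2) -> d = 11; heap: [0-4 ALLOC][5-9 ALLOC][10-10 ALLOC][11-12 ALLOC][13-46 FREE]
Op 5: free(c) -> (freed c); heap: [0-4 ALLOC][5-9 ALLOC][10-10 FREE][11-12 ALLOC][13-46 FREE]
Free blocks: [1 34] total_free=35 largest=34 -> 100*(35-34)/35 = 100/35 ≈ 2.857 -> rounds to 3

Answer: 3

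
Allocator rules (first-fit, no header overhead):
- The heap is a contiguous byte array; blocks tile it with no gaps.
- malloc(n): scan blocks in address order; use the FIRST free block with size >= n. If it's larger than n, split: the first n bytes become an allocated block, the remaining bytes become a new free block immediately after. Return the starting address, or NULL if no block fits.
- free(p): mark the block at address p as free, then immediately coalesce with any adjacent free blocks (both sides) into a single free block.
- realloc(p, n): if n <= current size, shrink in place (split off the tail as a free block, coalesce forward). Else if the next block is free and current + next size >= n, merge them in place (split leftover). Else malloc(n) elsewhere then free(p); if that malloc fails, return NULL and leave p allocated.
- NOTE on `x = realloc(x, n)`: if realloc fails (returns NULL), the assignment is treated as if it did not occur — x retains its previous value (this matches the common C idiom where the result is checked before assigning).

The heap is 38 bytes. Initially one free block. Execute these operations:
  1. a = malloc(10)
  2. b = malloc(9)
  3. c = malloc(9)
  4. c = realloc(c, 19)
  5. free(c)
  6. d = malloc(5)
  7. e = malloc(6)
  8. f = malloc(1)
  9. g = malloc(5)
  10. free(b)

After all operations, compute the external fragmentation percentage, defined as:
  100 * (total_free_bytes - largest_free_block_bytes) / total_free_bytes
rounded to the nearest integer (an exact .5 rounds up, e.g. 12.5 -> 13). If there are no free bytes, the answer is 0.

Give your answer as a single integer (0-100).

Op 1: a = malloc(10) -> a = 0; heap: [0-9 ALLOC][10-37 FREE]
Op 2: b = malloc(9) -> b = 10; heap: [0-9 ALLOC][10-18 ALLOC][19-37 FREE]
Op 3: c = malloc(9) -> c = 19; heap: [0-9 ALLOC][10-18 ALLOC][19-27 ALLOC][28-37 FREE]
Op 4: c = realloc(c, 19) -> c = 19; heap: [0-9 ALLOC][10-18 ALLOC][19-37 ALLOC]
Op 5: free(c) -> (freed c); heap: [0-9 ALLOC][10-18 ALLOC][19-37 FREE]
Op 6: d = malloc(5) -> d = 19; heap: [0-9 ALLOC][10-18 ALLOC][19-23 ALLOC][24-37 FREE]
Op 7: e = malloc(6) -> e = 24; heap: [0-9 ALLOC][10-18 ALLOC][19-23 ALLOC][24-29 ALLOC][30-37 FREE]
Op 8: f = malloc(1) -> f = 30; heap: [0-9 ALLOC][10-18 ALLOC][19-23 ALLOC][24-29 ALLOC][30-30 ALLOC][31-37 FREE]
Op 9: g = malloc(5) -> g = 31; heap: [0-9 ALLOC][10-18 ALLOC][19-23 ALLOC][24-29 ALLOC][30-30 ALLOC][31-35 ALLOC][36-37 FREE]
Op 10: free(b) -> (freed b); heap: [0-9 ALLOC][10-18 FREE][19-23 ALLOC][24-29 ALLOC][30-30 ALLOC][31-35 ALLOC][36-37 FREE]
Free blocks: [9 2] total_free=11 largest=9 -> 100*(11-9)/11 = 200/11 ≈ 18.182 -> rounds to 18

Answer: 18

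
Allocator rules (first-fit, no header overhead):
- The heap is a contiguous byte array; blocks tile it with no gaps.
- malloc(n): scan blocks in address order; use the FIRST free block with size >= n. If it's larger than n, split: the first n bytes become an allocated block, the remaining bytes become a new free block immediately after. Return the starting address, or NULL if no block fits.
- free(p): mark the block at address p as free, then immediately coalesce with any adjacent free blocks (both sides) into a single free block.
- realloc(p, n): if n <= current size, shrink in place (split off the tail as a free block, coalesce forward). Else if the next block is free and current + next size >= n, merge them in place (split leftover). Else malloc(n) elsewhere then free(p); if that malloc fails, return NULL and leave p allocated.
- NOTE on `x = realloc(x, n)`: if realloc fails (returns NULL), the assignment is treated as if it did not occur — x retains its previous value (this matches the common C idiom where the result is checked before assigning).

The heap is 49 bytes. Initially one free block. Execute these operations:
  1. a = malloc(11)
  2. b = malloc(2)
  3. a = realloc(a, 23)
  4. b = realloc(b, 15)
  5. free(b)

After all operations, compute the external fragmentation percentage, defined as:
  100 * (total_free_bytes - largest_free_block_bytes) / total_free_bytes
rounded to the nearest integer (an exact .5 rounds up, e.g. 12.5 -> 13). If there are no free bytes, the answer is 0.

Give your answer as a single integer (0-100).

Answer: 50

Derivation:
Op 1: a = malloc(11) -> a = 0; heap: [0-10 ALLOC][11-48 FREE]
Op 2: b = malloc(2) -> b = 11; heap: [0-10 ALLOC][11-12 ALLOC][13-48 FREE]
Op 3: a = realloc(a, 23) -> a = 13; heap: [0-10 FREE][11-12 ALLOC][13-35 ALLOC][36-48 FREE]
Op 4: b = realloc(b, 15) -> NULL (b unchanged); heap: [0-10 FREE][11-12 ALLOC][13-35 ALLOC][36-48 FREE]
Op 5: free(b) -> (freed b); heap: [0-12 FREE][13-35 ALLOC][36-48 FREE]
Free blocks: [13 13] total_free=26 largest=13 -> 100*(26-13)/26 = 1300/26 = 50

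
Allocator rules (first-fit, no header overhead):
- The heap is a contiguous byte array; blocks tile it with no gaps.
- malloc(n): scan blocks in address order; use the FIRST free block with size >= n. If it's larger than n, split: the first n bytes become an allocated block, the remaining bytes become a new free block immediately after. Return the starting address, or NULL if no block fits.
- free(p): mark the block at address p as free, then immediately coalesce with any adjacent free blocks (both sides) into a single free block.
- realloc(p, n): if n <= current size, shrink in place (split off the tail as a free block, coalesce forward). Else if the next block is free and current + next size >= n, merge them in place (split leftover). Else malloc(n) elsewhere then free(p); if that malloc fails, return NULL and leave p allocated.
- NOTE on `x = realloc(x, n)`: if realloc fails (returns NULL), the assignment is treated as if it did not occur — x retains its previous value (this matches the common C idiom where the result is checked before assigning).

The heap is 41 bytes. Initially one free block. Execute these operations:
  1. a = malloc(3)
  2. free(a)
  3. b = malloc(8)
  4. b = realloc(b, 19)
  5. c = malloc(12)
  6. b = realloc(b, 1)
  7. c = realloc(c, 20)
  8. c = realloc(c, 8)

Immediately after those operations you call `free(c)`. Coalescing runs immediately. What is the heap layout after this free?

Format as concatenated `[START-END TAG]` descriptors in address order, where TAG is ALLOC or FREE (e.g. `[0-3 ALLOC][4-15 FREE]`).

Answer: [0-0 ALLOC][1-40 FREE]

Derivation:
Op 1: a = malloc(3) -> a = 0; heap: [0-2 ALLOC][3-40 FREE]
Op 2: free(a) -> (freed a); heap: [0-40 FREE]
Op 3: b = malloc(8) -> b = 0; heap: [0-7 ALLOC][8-40 FREE]
Op 4: b = realloc(b, 19) -> b = 0; heap: [0-18 ALLOC][19-40 FREE]
Op 5: c = malloc(12) -> c = 19; heap: [0-18 ALLOC][19-30 ALLOC][31-40 FREE]
Op 6: b = realloc(b, 1) -> b = 0; heap: [0-0 ALLOC][1-18 FREE][19-30 ALLOC][31-40 FREE]
Op 7: c = realloc(c, 20) -> c = 19; heap: [0-0 ALLOC][1-18 FREE][19-38 ALLOC][39-40 FREE]
Op 8: c = realloc(c, 8) -> c = 19; heap: [0-0 ALLOC][1-18 FREE][19-26 ALLOC][27-40 FREE]
free(c): c = 19 -> block [19-26 ALLOC]; mark free, coalesce with adjacent free neighbors -> [0-0 ALLOC][1-40 FREE]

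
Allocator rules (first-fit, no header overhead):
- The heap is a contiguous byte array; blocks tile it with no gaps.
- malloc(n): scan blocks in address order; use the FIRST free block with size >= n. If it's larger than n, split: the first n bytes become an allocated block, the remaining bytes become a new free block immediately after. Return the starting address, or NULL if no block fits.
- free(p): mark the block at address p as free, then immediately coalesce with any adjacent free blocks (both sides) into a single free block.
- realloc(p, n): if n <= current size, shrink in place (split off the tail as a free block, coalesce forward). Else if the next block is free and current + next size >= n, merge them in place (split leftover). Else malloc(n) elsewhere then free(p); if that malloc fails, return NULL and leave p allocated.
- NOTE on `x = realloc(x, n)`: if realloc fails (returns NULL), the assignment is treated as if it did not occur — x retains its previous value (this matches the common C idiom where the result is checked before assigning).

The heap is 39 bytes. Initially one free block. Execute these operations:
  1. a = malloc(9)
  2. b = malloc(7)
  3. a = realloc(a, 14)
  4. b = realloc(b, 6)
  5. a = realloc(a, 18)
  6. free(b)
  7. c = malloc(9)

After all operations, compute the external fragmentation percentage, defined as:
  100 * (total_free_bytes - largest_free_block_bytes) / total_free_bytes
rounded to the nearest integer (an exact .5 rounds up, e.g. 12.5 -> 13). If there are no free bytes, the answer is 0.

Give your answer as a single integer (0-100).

Op 1: a = malloc(9) -> a = 0; heap: [0-8 ALLOC][9-38 FREE]
Op 2: b = malloc(7) -> b = 9; heap: [0-8 ALLOC][9-15 ALLOC][16-38 FREE]
Op 3: a = realloc(a, 14) -> a = 16; heap: [0-8 FREE][9-15 ALLOC][16-29 ALLOC][30-38 FREE]
Op 4: b = realloc(b, 6) -> b = 9; heap: [0-8 FREE][9-14 ALLOC][15-15 FREE][16-29 ALLOC][30-38 FREE]
Op 5: a = realloc(a, 18) -> a = 16; heap: [0-8 FREE][9-14 ALLOC][15-15 FREE][16-33 ALLOC][34-38 FREE]
Op 6: free(b) -> (freed b); heap: [0-15 FREE][16-33 ALLOC][34-38 FREE]
Op 7: c = malloc(9) -> c = 0; heap: [0-8 ALLOC][9-15 FREE][16-33 ALLOC][34-38 FREE]
Free blocks: [7 5] total_free=12 largest=7 -> 100*(12-7)/12 = 500/12 ≈ 41.667 -> rounds to 42

Answer: 42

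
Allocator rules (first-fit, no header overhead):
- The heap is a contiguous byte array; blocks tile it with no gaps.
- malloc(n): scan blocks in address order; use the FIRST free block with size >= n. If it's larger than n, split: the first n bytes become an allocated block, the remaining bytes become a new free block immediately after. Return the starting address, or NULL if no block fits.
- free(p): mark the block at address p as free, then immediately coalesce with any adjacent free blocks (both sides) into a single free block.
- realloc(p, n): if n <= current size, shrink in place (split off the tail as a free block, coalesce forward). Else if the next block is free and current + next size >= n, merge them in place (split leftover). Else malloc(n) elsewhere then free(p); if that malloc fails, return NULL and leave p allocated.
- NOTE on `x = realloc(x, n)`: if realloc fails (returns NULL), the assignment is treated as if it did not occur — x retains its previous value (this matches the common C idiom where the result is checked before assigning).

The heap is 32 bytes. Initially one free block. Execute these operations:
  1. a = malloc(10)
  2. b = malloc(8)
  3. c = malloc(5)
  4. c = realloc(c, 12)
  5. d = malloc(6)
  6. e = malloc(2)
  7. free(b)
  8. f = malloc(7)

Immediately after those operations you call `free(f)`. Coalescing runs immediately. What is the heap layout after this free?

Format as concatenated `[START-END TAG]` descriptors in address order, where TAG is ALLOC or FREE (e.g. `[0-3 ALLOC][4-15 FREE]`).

Answer: [0-9 ALLOC][10-17 FREE][18-29 ALLOC][30-31 ALLOC]

Derivation:
Op 1: a = malloc(10) -> a = 0; heap: [0-9 ALLOC][10-31 FREE]
Op 2: b = malloc(8) -> b = 10; heap: [0-9 ALLOC][10-17 ALLOC][18-31 FREE]
Op 3: c = malloc(5) -> c = 18; heap: [0-9 ALLOC][10-17 ALLOC][18-22 ALLOC][23-31 FREE]
Op 4: c = realloc(c, 12) -> c = 18; heap: [0-9 ALLOC][10-17 ALLOC][18-29 ALLOC][30-31 FREE]
Op 5: d = malloc(6) -> d = NULL; heap: [0-9 ALLOC][10-17 ALLOC][18-29 ALLOC][30-31 FREE]
Op 6: e = malloc(2) -> e = 30; heap: [0-9 ALLOC][10-17 ALLOC][18-29 ALLOC][30-31 ALLOC]
Op 7: free(b) -> (freed b); heap: [0-9 ALLOC][10-17 FREE][18-29 ALLOC][30-31 ALLOC]
Op 8: f = malloc(7) -> f = 10; heap: [0-9 ALLOC][10-16 ALLOC][17-17 FREE][18-29 ALLOC][30-31 ALLOC]
free(f): f = 10 -> block [10-16 ALLOC]; mark free, coalesce with adjacent free neighbors -> [0-9 ALLOC][10-17 FREE][18-29 ALLOC][30-31 ALLOC]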